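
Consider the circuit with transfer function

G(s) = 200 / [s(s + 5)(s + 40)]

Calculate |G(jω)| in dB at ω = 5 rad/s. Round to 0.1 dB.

-17.1 dB

At s = jω = j5:
pole (s+5): 5 + j5 → |·| = √(5²+5²) = √50 ≈ 7.0711, ∠ = arctan(5/5) ≈ 45.00°
pole (s+40): 40 + j5 → |·| = √(40²+5²) = √1625 ≈ 40.311, ∠ = arctan(5/40) ≈ 7.13°
pole at origin: |s| = 5, ∠ = 90.00° (in denominator)
|G| = 200 / 1425.2 ≈ 0.14033
Gain = 20 log₁₀(0.14033) ≈ -17.06 dB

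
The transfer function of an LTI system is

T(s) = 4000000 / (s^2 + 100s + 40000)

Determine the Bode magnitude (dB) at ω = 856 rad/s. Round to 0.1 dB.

15.2 dB

At s = jω = j856:
quadratic: (j856)² + 100·j856 + 40000 = -692736 + j85600 → |·| ≈ 6.98e+05, ∠ ≈ 172.96°
|T| = 4000000 / 6.98e+05 ≈ 5.7307
Gain = 20 log₁₀(5.7307) ≈ 15.16 dB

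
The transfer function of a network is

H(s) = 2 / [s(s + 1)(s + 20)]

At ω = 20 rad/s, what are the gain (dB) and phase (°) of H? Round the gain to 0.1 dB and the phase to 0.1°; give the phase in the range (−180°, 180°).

-75.1 dB, 137.9°

At s = jω = j20:
pole (s+1): 1 + j20 → |·| = √(1²+20²) = √401 ≈ 20.025, ∠ = arctan(20/1) ≈ 87.14°
pole (s+20): 20 + j20 → |·| = √(20²+20²) = √800 ≈ 28.284, ∠ = arctan(20/20) ≈ 45.00°
pole at origin: |s| = 20, ∠ = 90.00° (in denominator)
|H| = 2 / 11328 ≈ 0.00017655
Gain = 20 log₁₀(0.00017655) ≈ -75.06 dB
∠H = 0.00° − 222.14° = -222.14° ≡ 137.86° (principal value)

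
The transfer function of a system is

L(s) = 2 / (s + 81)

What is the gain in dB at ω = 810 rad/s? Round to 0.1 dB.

-52.2 dB

At s = jω = j810:
pole (s+81): 81 + j810 → |·| = √(81²+810²) = √662661 ≈ 814.04, ∠ = arctan(810/81) ≈ 84.29°
|L| = 2 / 814.04 ≈ 0.0024569
Gain = 20 log₁₀(0.0024569) ≈ -52.19 dB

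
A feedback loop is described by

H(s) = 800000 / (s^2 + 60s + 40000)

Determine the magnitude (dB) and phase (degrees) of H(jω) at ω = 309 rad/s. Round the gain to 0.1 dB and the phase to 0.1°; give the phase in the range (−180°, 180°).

At s = jω = j309:
quadratic: (j309)² + 60·j309 + 40000 = -55481 + j18540 → |·| ≈ 58497, ∠ ≈ 161.52°
|H| = 800000 / 58497 ≈ 13.676
Gain = 20 log₁₀(13.676) ≈ 22.72 dB
∠H = 0.00° − 161.52° = -161.52°

22.7 dB, -161.5°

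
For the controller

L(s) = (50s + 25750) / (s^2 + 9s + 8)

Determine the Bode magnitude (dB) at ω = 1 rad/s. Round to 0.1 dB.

Substitute s = j1:
Numerator: 50(j1) + 25750 = 25750 + j50
Denominator: (j1)^2 + 9(j1) + 8 = 7 + j9
|N| = √(25750² + 50²) ≈ 25750, ∠N ≈ 0.11°
|D| = √(7² + 9²) ≈ 11.402, ∠D ≈ 52.13°
|L| = 25750 / 11.402 ≈ 2258.4
Gain = 20 log₁₀(2258.4) ≈ 67.08 dB

67.1 dB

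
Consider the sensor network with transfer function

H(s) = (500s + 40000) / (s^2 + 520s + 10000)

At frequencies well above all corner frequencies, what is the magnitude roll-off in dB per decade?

Each pole contributes −20 dB/decade at high frequency; each zero contributes +20 dB/decade.
Net: 1 zero(s) − 2 pole(s) → -20 dB/decade.

-20 dB/decade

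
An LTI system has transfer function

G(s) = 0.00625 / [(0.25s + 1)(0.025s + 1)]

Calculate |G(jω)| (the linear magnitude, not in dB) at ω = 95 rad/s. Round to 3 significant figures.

At ω = 95 rad/s:
pole (1 + j95·0.25) = 1 + j23.75 → |·| ≈ 23.771, ∠ ≈ 87.59°
pole (1 + j95·0.025) = 1 + j2.375 → |·| ≈ 2.5769, ∠ ≈ 67.17°
|G| = 0.00625 · 1 / (23.771 · 2.5769) ≈ 0.00010203

0.000102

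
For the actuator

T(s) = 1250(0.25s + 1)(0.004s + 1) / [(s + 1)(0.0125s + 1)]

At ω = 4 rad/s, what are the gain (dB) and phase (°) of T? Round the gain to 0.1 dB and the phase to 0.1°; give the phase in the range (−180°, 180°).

52.6 dB, -32.9°

At ω = 4 rad/s:
zero (1 + j4·0.25) = 1 + j1 → |·| ≈ 1.4142, ∠ ≈ 45.00°
zero (1 + j4·0.004) = 1 + j0.016 → |·| ≈ 1.0001, ∠ ≈ 0.92°
pole (1 + j4·1) = 1 + j4 → |·| ≈ 4.1231, ∠ ≈ 75.96°
pole (1 + j4·0.0125) = 1 + j0.05 → |·| ≈ 1.0012, ∠ ≈ 2.86°
|T| = 1250 · 1.4142 · 1.0001 / (4.1231 · 1.0012) ≈ 428.27
Gain = 20 log₁₀(428.27) ≈ 52.63 dB
∠T = (45.00° + 0.92°) − (75.96° + 2.86°) = -32.90°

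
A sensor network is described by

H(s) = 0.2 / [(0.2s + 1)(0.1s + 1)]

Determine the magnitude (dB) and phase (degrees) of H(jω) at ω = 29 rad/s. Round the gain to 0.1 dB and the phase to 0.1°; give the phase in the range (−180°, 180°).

-39.1 dB, -151.2°

At ω = 29 rad/s:
pole (1 + j29·0.2) = 1 + j5.8 → |·| ≈ 5.8856, ∠ ≈ 80.22°
pole (1 + j29·0.1) = 1 + j2.9 → |·| ≈ 3.0676, ∠ ≈ 70.97°
|H| = 0.2 · 1 / (5.8856 · 3.0676) ≈ 0.011077
Gain = 20 log₁₀(0.011077) ≈ -39.11 dB
∠H = (0°) − (80.22° + 70.97°) = -151.19°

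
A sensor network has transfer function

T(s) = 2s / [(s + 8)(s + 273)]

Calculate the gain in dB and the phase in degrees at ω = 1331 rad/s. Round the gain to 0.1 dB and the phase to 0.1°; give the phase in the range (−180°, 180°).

At s = jω = j1331:
zero at origin: s = j1331 → |·| = 1331, ∠ = 90.00°
pole (s+8): 8 + j1331 → |·| = √(8²+1331²) = √1771625 ≈ 1331, ∠ = arctan(1331/8) ≈ 89.66°
pole (s+273): 273 + j1331 → |·| = √(273²+1331²) = √1846090 ≈ 1358.7, ∠ = arctan(1331/273) ≈ 78.41°
|T| = 2 · 1331 / 1.8084e+06 ≈ 0.001472
Gain = 20 log₁₀(0.001472) ≈ -56.64 dB
∠T = 90.00° − 168.07° = -78.07°

-56.6 dB, -78.1°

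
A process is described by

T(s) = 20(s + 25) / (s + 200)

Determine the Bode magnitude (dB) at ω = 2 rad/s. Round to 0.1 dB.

8.0 dB

At s = jω = j2:
zero (s+25): 25 + j2 → |·| = √(25²+2²) = √629 ≈ 25.08, ∠ = arctan(2/25) ≈ 4.57°
pole (s+200): 200 + j2 → |·| = √(200²+2²) = √40004 ≈ 200.01, ∠ = arctan(2/200) ≈ 0.57°
|T| = 20 · 25.08 / 200.01 ≈ 2.5079
Gain = 20 log₁₀(2.5079) ≈ 7.99 dB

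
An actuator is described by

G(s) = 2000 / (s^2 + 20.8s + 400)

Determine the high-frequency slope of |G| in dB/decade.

-40 dB/decade

Each pole contributes −20 dB/decade at high frequency; each zero contributes +20 dB/decade.
Net: 0 zero(s) − 2 pole(s) → -40 dB/decade.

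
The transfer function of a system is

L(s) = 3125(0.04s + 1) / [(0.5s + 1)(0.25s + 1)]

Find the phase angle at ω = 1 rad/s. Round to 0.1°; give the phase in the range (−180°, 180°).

-38.3°

At ω = 1 rad/s:
zero (1 + j1·0.04) = 1 + j0.04 → |·| ≈ 1.0008, ∠ ≈ 2.29°
pole (1 + j1·0.5) = 1 + j0.5 → |·| ≈ 1.118, ∠ ≈ 26.57°
pole (1 + j1·0.25) = 1 + j0.25 → |·| ≈ 1.0308, ∠ ≈ 14.04°
∠L = (2.29°) − (26.57° + 14.04°) = -38.32°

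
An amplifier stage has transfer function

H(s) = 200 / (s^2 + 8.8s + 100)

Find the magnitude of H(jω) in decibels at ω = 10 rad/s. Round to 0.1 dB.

At s = jω = j10:
quadratic: (j10)² + 8.8·j10 + 100 = 0 + j88 → |·| ≈ 88, ∠ ≈ 90.00°
|H| = 200 / 88 ≈ 2.2727
Gain = 20 log₁₀(2.2727) ≈ 7.13 dB

7.1 dB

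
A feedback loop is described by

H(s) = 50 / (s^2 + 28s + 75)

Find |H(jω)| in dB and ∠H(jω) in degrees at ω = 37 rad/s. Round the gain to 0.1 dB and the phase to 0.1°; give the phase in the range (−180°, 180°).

-30.4 dB, -141.3°

Substitute s = j37:
Numerator: 50 = 50 + j0
Denominator: (j37)^2 + 28(j37) + 75 = -1294 + j1036
|N| = √(50² + 0²) ≈ 50, ∠N ≈ 0.00°
|D| = √(1294² + 1036²) ≈ 1657.6, ∠D ≈ 141.32°
|H| = 50 / 1657.6 ≈ 0.030164
Gain = 20 log₁₀(0.030164) ≈ -30.41 dB
∠H = 0.00° − 141.32° = -141.32°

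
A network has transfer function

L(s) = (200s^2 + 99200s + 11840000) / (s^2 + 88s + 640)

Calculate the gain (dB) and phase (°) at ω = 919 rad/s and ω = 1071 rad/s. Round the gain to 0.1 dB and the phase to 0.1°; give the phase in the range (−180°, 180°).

Substitute s = j919:
Numerator: 200(j919)^2 + 99200(j919) + 11840000 = -157072200 + j91164800
Denominator: (j919)^2 + 88(j919) + 640 = -843921 + j80872
|N| = √(157072200² + 91164800²) ≈ 1.8161e+08, ∠N ≈ 149.87°
|D| = √(843921² + 80872²) ≈ 8.4779e+05, ∠D ≈ 174.53°
|L| = 1.8161e+08 / 8.4779e+05 ≈ 214.22
Gain = 20 log₁₀(214.22) ≈ 46.62 dB
∠L = 149.87° − 174.53° = -24.66°

Substitute s = j1071:
Numerator: 200(j1071)^2 + 99200(j1071) + 11840000 = -217568200 + j106243200
Denominator: (j1071)^2 + 88(j1071) + 640 = -1146401 + j94248
|N| = √(217568200² + 106243200²) ≈ 2.4212e+08, ∠N ≈ 153.97°
|D| = √(1146401² + 94248²) ≈ 1.1503e+06, ∠D ≈ 175.30°
|L| = 2.4212e+08 / 1.1503e+06 ≈ 210.48
Gain = 20 log₁₀(210.48) ≈ 46.46 dB
∠L = 153.97° − 175.30° = -21.33°

ω = 919: 46.6 dB, -24.7°; ω = 1071: 46.5 dB, -21.3°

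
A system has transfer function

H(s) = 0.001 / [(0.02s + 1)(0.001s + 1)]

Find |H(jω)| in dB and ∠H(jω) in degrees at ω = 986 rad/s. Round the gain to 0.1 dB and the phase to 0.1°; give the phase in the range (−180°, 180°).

At ω = 986 rad/s:
pole (1 + j986·0.02) = 1 + j19.72 → |·| ≈ 19.745, ∠ ≈ 87.10°
pole (1 + j986·0.001) = 1 + j0.986 → |·| ≈ 1.4043, ∠ ≈ 44.60°
|H| = 0.001 · 1 / (19.745 · 1.4043) ≈ 3.6065e-05
Gain = 20 log₁₀(3.6065e-05) ≈ -88.86 dB
∠H = (0°) − (87.10° + 44.60°) = -131.70°

-88.9 dB, -131.7°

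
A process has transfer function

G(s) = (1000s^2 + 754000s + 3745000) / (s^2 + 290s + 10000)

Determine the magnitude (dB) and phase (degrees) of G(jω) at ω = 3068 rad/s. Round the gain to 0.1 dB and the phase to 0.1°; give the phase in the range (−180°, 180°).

60.2 dB, -8.4°

Substitute s = j3068:
Numerator: 1000(j3068)^2 + 754000(j3068) + 3745000 = -9408879000 + j2313272000
Denominator: (j3068)^2 + 290(j3068) + 10000 = -9402624 + j889720
|N| = √(9408879000² + 2313272000²) ≈ 9.6891e+09, ∠N ≈ 166.19°
|D| = √(9402624² + 889720²) ≈ 9.4446e+06, ∠D ≈ 174.59°
|G| = 9.6891e+09 / 9.4446e+06 ≈ 1025.9
Gain = 20 log₁₀(1025.9) ≈ 60.22 dB
∠G = 166.19° − 174.59° = -8.40°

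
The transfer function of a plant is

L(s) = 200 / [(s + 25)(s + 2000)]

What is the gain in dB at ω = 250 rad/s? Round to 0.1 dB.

At s = jω = j250:
pole (s+25): 25 + j250 → |·| = √(25²+250²) = √63125 ≈ 251.25, ∠ = arctan(250/25) ≈ 84.29°
pole (s+2000): 2000 + j250 → |·| = √(2000²+250²) = √4062500 ≈ 2015.6, ∠ = arctan(250/2000) ≈ 7.13°
|L| = 200 / 5.0642e+05 ≈ 0.00039493
Gain = 20 log₁₀(0.00039493) ≈ -68.07 dB

-68.1 dB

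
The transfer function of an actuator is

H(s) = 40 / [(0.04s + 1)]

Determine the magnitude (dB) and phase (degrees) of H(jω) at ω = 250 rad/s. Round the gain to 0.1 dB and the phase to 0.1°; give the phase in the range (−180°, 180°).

At ω = 250 rad/s:
pole (1 + j250·0.04) = 1 + j10 → |·| ≈ 10.05, ∠ ≈ 84.29°
|H| = 40 · 1 / (10.05) ≈ 3.9801
Gain = 20 log₁₀(3.9801) ≈ 12.00 dB
∠H = (0°) − (84.29°) = -84.29°

12.0 dB, -84.3°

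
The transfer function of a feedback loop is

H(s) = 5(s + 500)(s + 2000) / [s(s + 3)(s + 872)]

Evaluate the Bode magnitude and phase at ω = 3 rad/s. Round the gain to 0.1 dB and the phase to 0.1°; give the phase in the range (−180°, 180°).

53.1 dB, -134.8°

At s = jω = j3:
zero (s+500): 500 + j3 → |·| = √(500²+3²) = √250009 ≈ 500.01, ∠ = arctan(3/500) ≈ 0.34°
zero (s+2000): 2000 + j3 → |·| = √(2000²+3²) = √4000009 ≈ 2000, ∠ = arctan(3/2000) ≈ 0.09°
pole (s+3): 3 + j3 → |·| = √(3²+3²) = √18 ≈ 4.2426, ∠ = arctan(3/3) ≈ 45.00°
pole (s+872): 872 + j3 → |·| = √(872²+3²) = √760393 ≈ 872.01, ∠ = arctan(3/872) ≈ 0.20°
pole at origin: |s| = 3, ∠ = 90.00° (in denominator)
|H| = 5 · 1e+06 / 11099 ≈ 450.49
Gain = 20 log₁₀(450.49) ≈ 53.07 dB
∠H = 0.43° − 135.20° = -134.77°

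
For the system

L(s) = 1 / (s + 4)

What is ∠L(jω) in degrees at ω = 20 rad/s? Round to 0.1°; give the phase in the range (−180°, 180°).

At s = jω = j20:
pole (s+4): 4 + j20 → |·| = √(4²+20²) = √416 ≈ 20.396, ∠ = arctan(20/4) ≈ 78.69°
∠L = 0.00° − 78.69° = -78.69°

-78.7°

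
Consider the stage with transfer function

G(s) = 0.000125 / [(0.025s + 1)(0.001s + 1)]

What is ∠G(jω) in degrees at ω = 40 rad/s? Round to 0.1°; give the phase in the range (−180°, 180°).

At ω = 40 rad/s:
pole (1 + j40·0.025) = 1 + j1 → |·| ≈ 1.4142, ∠ ≈ 45.00°
pole (1 + j40·0.001) = 1 + j0.04 → |·| ≈ 1.0008, ∠ ≈ 2.29°
∠G = (0°) − (45.00° + 2.29°) = -47.29°

-47.3°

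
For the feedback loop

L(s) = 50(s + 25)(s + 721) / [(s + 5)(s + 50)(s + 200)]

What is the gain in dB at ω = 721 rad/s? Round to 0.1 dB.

-20.5 dB

At s = jω = j721:
zero (s+25): 25 + j721 → |·| = √(25²+721²) = √520466 ≈ 721.43, ∠ = arctan(721/25) ≈ 88.01°
zero (s+721): 721 + j721 → |·| = √(721²+721²) = √1039682 ≈ 1019.6, ∠ = arctan(721/721) ≈ 45.00°
pole (s+5): 5 + j721 → |·| = √(5²+721²) = √519866 ≈ 721.02, ∠ = arctan(721/5) ≈ 89.60°
pole (s+50): 50 + j721 → |·| = √(50²+721²) = √522341 ≈ 722.73, ∠ = arctan(721/50) ≈ 86.03°
pole (s+200): 200 + j721 → |·| = √(200²+721²) = √559841 ≈ 748.23, ∠ = arctan(721/200) ≈ 74.50°
|L| = 50 · 7.3557e+05 / 3.899e+08 ≈ 0.094328
Gain = 20 log₁₀(0.094328) ≈ -20.51 dB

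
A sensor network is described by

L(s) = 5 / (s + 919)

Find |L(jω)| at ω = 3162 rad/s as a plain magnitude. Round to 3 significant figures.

At s = jω = j3162:
pole (s+919): 919 + j3162 → |·| = √(919²+3162²) = √10842805 ≈ 3292.8, ∠ = arctan(3162/919) ≈ 73.79°
|L| = 5 / 3292.8 ≈ 0.0015185

0.00152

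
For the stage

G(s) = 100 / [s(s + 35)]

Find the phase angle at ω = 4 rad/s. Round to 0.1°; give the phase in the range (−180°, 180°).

At s = jω = j4:
pole (s+35): 35 + j4 → |·| = √(35²+4²) = √1241 ≈ 35.228, ∠ = arctan(4/35) ≈ 6.52°
pole at origin: |s| = 4, ∠ = 90.00° (in denominator)
∠G = 0.00° − 96.52° = -96.52°

-96.5°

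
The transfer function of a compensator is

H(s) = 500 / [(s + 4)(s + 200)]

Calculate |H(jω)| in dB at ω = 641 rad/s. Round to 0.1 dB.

-58.7 dB

At s = jω = j641:
pole (s+4): 4 + j641 → |·| = √(4²+641²) = √410897 ≈ 641.01, ∠ = arctan(641/4) ≈ 89.64°
pole (s+200): 200 + j641 → |·| = √(200²+641²) = √450881 ≈ 671.48, ∠ = arctan(641/200) ≈ 72.67°
|H| = 500 / 4.3043e+05 ≈ 0.0011616
Gain = 20 log₁₀(0.0011616) ≈ -58.70 dB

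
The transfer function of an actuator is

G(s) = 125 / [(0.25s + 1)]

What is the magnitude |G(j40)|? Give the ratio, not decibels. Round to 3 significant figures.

12.4

At ω = 40 rad/s:
pole (1 + j40·0.25) = 1 + j10 → |·| ≈ 10.05, ∠ ≈ 84.29°
|G| = 125 · 1 / (10.05) ≈ 12.438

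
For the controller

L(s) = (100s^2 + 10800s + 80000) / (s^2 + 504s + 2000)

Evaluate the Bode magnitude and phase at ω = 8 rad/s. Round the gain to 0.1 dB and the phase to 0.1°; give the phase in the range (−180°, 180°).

Substitute s = j8:
Numerator: 100(j8)^2 + 10800(j8) + 80000 = 73600 + j86400
Denominator: (j8)^2 + 504(j8) + 2000 = 1936 + j4032
|N| = √(73600² + 86400²) ≈ 1.135e+05, ∠N ≈ 49.57°
|D| = √(1936² + 4032²) ≈ 4472.7, ∠D ≈ 64.35°
|L| = 1.135e+05 / 4472.7 ≈ 25.376
Gain = 20 log₁₀(25.376) ≈ 28.09 dB
∠L = 49.57° − 64.35° = -14.78°

28.1 dB, -14.8°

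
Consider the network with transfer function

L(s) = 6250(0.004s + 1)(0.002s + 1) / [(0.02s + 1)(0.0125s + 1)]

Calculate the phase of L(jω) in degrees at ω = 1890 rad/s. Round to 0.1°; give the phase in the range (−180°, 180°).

At ω = 1890 rad/s:
zero (1 + j1890·0.004) = 1 + j7.56 → |·| ≈ 7.6259, ∠ ≈ 82.46°
zero (1 + j1890·0.002) = 1 + j3.78 → |·| ≈ 3.91, ∠ ≈ 75.18°
pole (1 + j1890·0.02) = 1 + j37.8 → |·| ≈ 37.813, ∠ ≈ 88.48°
pole (1 + j1890·0.0125) = 1 + j23.625 → |·| ≈ 23.646, ∠ ≈ 87.58°
∠L = (82.46° + 75.18°) − (88.48° + 87.58°) = -18.42°

-18.4°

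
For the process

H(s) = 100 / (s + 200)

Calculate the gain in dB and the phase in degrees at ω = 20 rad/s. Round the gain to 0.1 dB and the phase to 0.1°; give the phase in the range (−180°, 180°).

-6.1 dB, -5.7°

At s = jω = j20:
pole (s+200): 200 + j20 → |·| = √(200²+20²) = √40400 ≈ 201, ∠ = arctan(20/200) ≈ 5.71°
|H| = 100 / 201 ≈ 0.49751
Gain = 20 log₁₀(0.49751) ≈ -6.06 dB
∠H = 0.00° − 5.71° = -5.71°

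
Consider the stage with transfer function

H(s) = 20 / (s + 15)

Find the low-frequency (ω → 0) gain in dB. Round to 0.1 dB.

2.5 dB

H(0) = 20 / 15 ≈ 1.3333
20 log₁₀(1.3333) ≈ 2.50 dB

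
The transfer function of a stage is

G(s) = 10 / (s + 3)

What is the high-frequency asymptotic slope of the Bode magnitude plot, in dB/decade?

-20 dB/decade

Each pole contributes −20 dB/decade at high frequency; each zero contributes +20 dB/decade.
Net: 0 zero(s) − 1 pole(s) → -20 dB/decade.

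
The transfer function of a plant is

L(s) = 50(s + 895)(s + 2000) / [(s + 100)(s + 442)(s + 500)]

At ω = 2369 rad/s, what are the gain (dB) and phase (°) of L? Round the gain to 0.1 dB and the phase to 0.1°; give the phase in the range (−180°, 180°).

-30.9 dB, -126.0°

At s = jω = j2369:
zero (s+895): 895 + j2369 → |·| = √(895²+2369²) = √6413186 ≈ 2532.4, ∠ = arctan(2369/895) ≈ 69.30°
zero (s+2000): 2000 + j2369 → |·| = √(2000²+2369²) = √9612161 ≈ 3100.3, ∠ = arctan(2369/2000) ≈ 49.83°
pole (s+100): 100 + j2369 → |·| = √(100²+2369²) = √5622161 ≈ 2371.1, ∠ = arctan(2369/100) ≈ 87.58°
pole (s+442): 442 + j2369 → |·| = √(442²+2369²) = √5807525 ≈ 2409.9, ∠ = arctan(2369/442) ≈ 79.43°
pole (s+500): 500 + j2369 → |·| = √(500²+2369²) = √5862161 ≈ 2421.2, ∠ = arctan(2369/500) ≈ 78.08°
|L| = 50 · 7.8512e+06 / 1.3835e+10 ≈ 0.028374
Gain = 20 log₁₀(0.028374) ≈ -30.94 dB
∠L = 119.13° − 245.09° = -125.96°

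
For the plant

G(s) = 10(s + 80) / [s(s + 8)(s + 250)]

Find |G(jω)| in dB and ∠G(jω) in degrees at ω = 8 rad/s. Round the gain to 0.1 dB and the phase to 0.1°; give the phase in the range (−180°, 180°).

-29.0 dB, -131.1°

At s = jω = j8:
zero (s+80): 80 + j8 → |·| = √(80²+8²) = √6464 ≈ 80.399, ∠ = arctan(8/80) ≈ 5.71°
pole (s+8): 8 + j8 → |·| = √(8²+8²) = √128 ≈ 11.314, ∠ = arctan(8/8) ≈ 45.00°
pole (s+250): 250 + j8 → |·| = √(250²+8²) = √62564 ≈ 250.13, ∠ = arctan(8/250) ≈ 1.83°
pole at origin: |s| = 8, ∠ = 90.00° (in denominator)
|G| = 10 · 80.399 / 22640 ≈ 0.035512
Gain = 20 log₁₀(0.035512) ≈ -28.99 dB
∠G = 5.71° − 136.83° = -131.12°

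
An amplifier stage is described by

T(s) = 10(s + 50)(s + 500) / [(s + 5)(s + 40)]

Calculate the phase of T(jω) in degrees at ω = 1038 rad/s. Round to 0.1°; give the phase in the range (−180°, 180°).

-26.0°

At s = jω = j1038:
zero (s+50): 50 + j1038 → |·| = √(50²+1038²) = √1079944 ≈ 1039.2, ∠ = arctan(1038/50) ≈ 87.24°
zero (s+500): 500 + j1038 → |·| = √(500²+1038²) = √1327444 ≈ 1152.1, ∠ = arctan(1038/500) ≈ 64.28°
pole (s+5): 5 + j1038 → |·| = √(5²+1038²) = √1077469 ≈ 1038, ∠ = arctan(1038/5) ≈ 89.72°
pole (s+40): 40 + j1038 → |·| = √(40²+1038²) = √1079044 ≈ 1038.8, ∠ = arctan(1038/40) ≈ 87.79°
∠T = 151.52° − 177.51° = -25.99°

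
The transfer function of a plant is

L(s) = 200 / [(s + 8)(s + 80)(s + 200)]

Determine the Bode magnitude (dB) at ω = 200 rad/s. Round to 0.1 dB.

-95.7 dB

At s = jω = j200:
pole (s+8): 8 + j200 → |·| = √(8²+200²) = √40064 ≈ 200.16, ∠ = arctan(200/8) ≈ 87.71°
pole (s+80): 80 + j200 → |·| = √(80²+200²) = √46400 ≈ 215.41, ∠ = arctan(200/80) ≈ 68.20°
pole (s+200): 200 + j200 → |·| = √(200²+200²) = √80000 ≈ 282.84, ∠ = arctan(200/200) ≈ 45.00°
|L| = 200 / 1.2195e+07 ≈ 1.64e-05
Gain = 20 log₁₀(1.64e-05) ≈ -95.70 dB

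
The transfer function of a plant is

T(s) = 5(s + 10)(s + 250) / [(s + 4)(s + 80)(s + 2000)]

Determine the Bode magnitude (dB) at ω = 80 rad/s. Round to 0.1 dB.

At s = jω = j80:
zero (s+10): 10 + j80 → |·| = √(10²+80²) = √6500 ≈ 80.623, ∠ = arctan(80/10) ≈ 82.87°
zero (s+250): 250 + j80 → |·| = √(250²+80²) = √68900 ≈ 262.49, ∠ = arctan(80/250) ≈ 17.74°
pole (s+4): 4 + j80 → |·| = √(4²+80²) = √6416 ≈ 80.1, ∠ = arctan(80/4) ≈ 87.14°
pole (s+80): 80 + j80 → |·| = √(80²+80²) = √12800 ≈ 113.14, ∠ = arctan(80/80) ≈ 45.00°
pole (s+2000): 2000 + j80 → |·| = √(2000²+80²) = √4006400 ≈ 2001.6, ∠ = arctan(80/2000) ≈ 2.29°
|T| = 5 · 21163 / 1.814e+07 ≈ 0.0058332
Gain = 20 log₁₀(0.0058332) ≈ -44.68 dB

-44.7 dB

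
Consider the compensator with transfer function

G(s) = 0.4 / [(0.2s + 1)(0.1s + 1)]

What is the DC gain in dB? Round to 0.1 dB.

G(0) = 0.4 · 1 / 1 = 0.4
20 log₁₀(0.4) ≈ -7.96 dB

-8.0 dB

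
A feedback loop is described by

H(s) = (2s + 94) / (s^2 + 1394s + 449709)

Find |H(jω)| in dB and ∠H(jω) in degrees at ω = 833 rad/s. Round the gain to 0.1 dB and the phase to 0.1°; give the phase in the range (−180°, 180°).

-57.0 dB, -15.1°

Substitute s = j833:
Numerator: 2(j833) + 94 = 94 + j1666
Denominator: (j833)^2 + 1394(j833) + 449709 = -244180 + j1161202
|N| = √(94² + 1666²) ≈ 1668.6, ∠N ≈ 86.77°
|D| = √(244180² + 1161202²) ≈ 1.1866e+06, ∠D ≈ 101.88°
|H| = 1668.6 / 1.1866e+06 ≈ 0.0014062
Gain = 20 log₁₀(0.0014062) ≈ -57.04 dB
∠H = 86.77° − 101.88° = -15.11°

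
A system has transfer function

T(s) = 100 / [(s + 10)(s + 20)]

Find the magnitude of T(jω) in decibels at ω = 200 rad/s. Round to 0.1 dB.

-52.1 dB

At s = jω = j200:
pole (s+10): 10 + j200 → |·| = √(10²+200²) = √40100 ≈ 200.25, ∠ = arctan(200/10) ≈ 87.14°
pole (s+20): 20 + j200 → |·| = √(20²+200²) = √40400 ≈ 201, ∠ = arctan(200/20) ≈ 84.29°
|T| = 100 / 40250 ≈ 0.0024845
Gain = 20 log₁₀(0.0024845) ≈ -52.10 dB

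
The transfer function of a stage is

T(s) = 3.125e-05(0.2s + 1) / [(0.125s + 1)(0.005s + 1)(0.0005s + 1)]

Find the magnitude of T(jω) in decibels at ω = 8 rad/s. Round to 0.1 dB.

At ω = 8 rad/s:
zero (1 + j8·0.2) = 1 + j1.6 → |·| ≈ 1.8868, ∠ ≈ 57.99°
pole (1 + j8·0.125) = 1 + j1 → |·| ≈ 1.4142, ∠ ≈ 45.00°
pole (1 + j8·0.005) = 1 + j0.04 → |·| ≈ 1.0008, ∠ ≈ 2.29°
pole (1 + j8·0.0005) = 1 + j0.004 → |·| ≈ 1, ∠ ≈ 0.23°
|T| = 3.125e-05 · 1.8868 / (1.4142 · 1.0008 · 1) ≈ 4.166e-05
Gain = 20 log₁₀(4.166e-05) ≈ -87.61 dB

-87.6 dB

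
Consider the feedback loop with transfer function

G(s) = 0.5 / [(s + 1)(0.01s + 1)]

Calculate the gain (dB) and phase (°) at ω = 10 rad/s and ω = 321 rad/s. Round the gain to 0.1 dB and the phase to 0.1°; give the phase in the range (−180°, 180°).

ω = 10: -26.1 dB, -90.0°; ω = 321: -66.7 dB, -162.5°

At ω = 10 rad/s:
pole (1 + j10·1) = 1 + j10 → |·| ≈ 10.05, ∠ ≈ 84.29°
pole (1 + j10·0.01) = 1 + j0.1 → |·| ≈ 1.005, ∠ ≈ 5.71°
|G| = 0.5 · 1 / (10.05 · 1.005) ≈ 0.049504
Gain = 20 log₁₀(0.049504) ≈ -26.11 dB
∠G = (0°) − (84.29° + 5.71°) = -90.00°

At ω = 321 rad/s:
pole (1 + j321·1) = 1 + j321 → |·| ≈ 321, ∠ ≈ 89.82°
pole (1 + j321·0.01) = 1 + j3.21 → |·| ≈ 3.3622, ∠ ≈ 72.70°
|G| = 0.5 · 1 / (321 · 3.3622) ≈ 0.00046328
Gain = 20 log₁₀(0.00046328) ≈ -66.68 dB
∠G = (0°) − (89.82° + 72.70°) = -162.52°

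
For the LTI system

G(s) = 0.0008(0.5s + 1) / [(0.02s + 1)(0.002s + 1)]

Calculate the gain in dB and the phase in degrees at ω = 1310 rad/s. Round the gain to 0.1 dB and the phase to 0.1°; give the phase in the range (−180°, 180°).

At ω = 1310 rad/s:
zero (1 + j1310·0.5) = 1 + j655 → |·| ≈ 655, ∠ ≈ 89.91°
pole (1 + j1310·0.02) = 1 + j26.2 → |·| ≈ 26.219, ∠ ≈ 87.81°
pole (1 + j1310·0.002) = 1 + j2.62 → |·| ≈ 2.8044, ∠ ≈ 69.11°
|G| = 0.0008 · 655 / (26.219 · 2.8044) ≈ 0.0071265
Gain = 20 log₁₀(0.0071265) ≈ -42.94 dB
∠G = (89.91°) − (87.81° + 69.11°) = -67.01°

-42.9 dB, -67.0°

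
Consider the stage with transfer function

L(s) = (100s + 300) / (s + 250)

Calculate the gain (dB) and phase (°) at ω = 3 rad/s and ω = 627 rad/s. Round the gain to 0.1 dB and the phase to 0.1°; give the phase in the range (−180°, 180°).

ω = 3: 4.6 dB, 44.3°; ω = 627: 39.4 dB, 21.5°

Substitute s = j3:
Numerator: 100(j3) + 300 = 300 + j300
Denominator: (j3) + 250 = 250 + j3
|N| = √(300² + 300²) ≈ 424.26, ∠N ≈ 45.00°
|D| = √(250² + 3²) ≈ 250.02, ∠D ≈ 0.69°
|L| = 424.26 / 250.02 ≈ 1.6969
Gain = 20 log₁₀(1.6969) ≈ 4.59 dB
∠L = 45.00° − 0.69° = 44.31°

Substitute s = j627:
Numerator: 100(j627) + 300 = 300 + j62700
Denominator: (j627) + 250 = 250 + j627
|N| = √(300² + 62700²) ≈ 62701, ∠N ≈ 89.73°
|D| = √(250² + 627²) ≈ 675, ∠D ≈ 68.26°
|L| = 62701 / 675 ≈ 92.89
Gain = 20 log₁₀(92.89) ≈ 39.36 dB
∠L = 89.73° − 68.26° = 21.47°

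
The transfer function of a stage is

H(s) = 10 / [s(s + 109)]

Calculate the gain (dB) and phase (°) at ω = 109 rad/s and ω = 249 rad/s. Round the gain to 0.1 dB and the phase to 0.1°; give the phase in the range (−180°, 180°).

At s = jω = j109:
pole (s+109): 109 + j109 → |·| = √(109²+109²) = √23762 ≈ 154.15, ∠ = arctan(109/109) ≈ 45.00°
pole at origin: |s| = 109, ∠ = 90.00° (in denominator)
|H| = 10 / 16802 ≈ 0.00059517
Gain = 20 log₁₀(0.00059517) ≈ -64.51 dB
∠H = 0.00° − 135.00° = -135.00°

At s = jω = j249:
pole (s+109): 109 + j249 → |·| = √(109²+249²) = √73882 ≈ 271.81, ∠ = arctan(249/109) ≈ 66.36°
pole at origin: |s| = 249, ∠ = 90.00° (in denominator)
|H| = 10 / 67681 ≈ 0.00014775
Gain = 20 log₁₀(0.00014775) ≈ -76.61 dB
∠H = 0.00° − 156.36° = -156.36°

ω = 109: -64.5 dB, -135.0°; ω = 249: -76.6 dB, -156.4°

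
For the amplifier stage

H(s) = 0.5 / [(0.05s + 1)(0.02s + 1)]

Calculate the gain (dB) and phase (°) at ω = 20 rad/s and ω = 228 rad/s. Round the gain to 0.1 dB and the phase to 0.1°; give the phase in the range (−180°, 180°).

ω = 20: -9.7 dB, -66.8°; ω = 228: -40.6 dB, -162.6°

At ω = 20 rad/s:
pole (1 + j20·0.05) = 1 + j1 → |·| ≈ 1.4142, ∠ ≈ 45.00°
pole (1 + j20·0.02) = 1 + j0.4 → |·| ≈ 1.077, ∠ ≈ 21.80°
|H| = 0.5 · 1 / (1.4142 · 1.077) ≈ 0.32828
Gain = 20 log₁₀(0.32828) ≈ -9.68 dB
∠H = (0°) − (45.00° + 21.80°) = -66.80°

At ω = 228 rad/s:
pole (1 + j228·0.05) = 1 + j11.4 → |·| ≈ 11.444, ∠ ≈ 84.99°
pole (1 + j228·0.02) = 1 + j4.56 → |·| ≈ 4.6684, ∠ ≈ 77.63°
|H| = 0.5 · 1 / (11.444 · 4.6684) ≈ 0.0093589
Gain = 20 log₁₀(0.0093589) ≈ -40.58 dB
∠H = (0°) − (84.99° + 77.63°) = -162.62°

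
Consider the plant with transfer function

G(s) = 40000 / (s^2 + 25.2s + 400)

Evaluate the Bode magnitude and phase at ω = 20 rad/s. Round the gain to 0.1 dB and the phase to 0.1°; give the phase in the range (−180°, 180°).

38.0 dB, -90.0°

At s = jω = j20:
quadratic: (j20)² + 25.2·j20 + 400 = 0 + j504 → |·| ≈ 504, ∠ ≈ 90.00°
|G| = 40000 / 504 ≈ 79.365
Gain = 20 log₁₀(79.365) ≈ 37.99 dB
∠G = 0.00° − 90.00° = -90.00°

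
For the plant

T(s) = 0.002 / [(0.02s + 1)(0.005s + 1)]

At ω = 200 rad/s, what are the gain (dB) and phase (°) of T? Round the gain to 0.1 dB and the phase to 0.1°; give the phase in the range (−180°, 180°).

At ω = 200 rad/s:
pole (1 + j200·0.02) = 1 + j4 → |·| ≈ 4.1231, ∠ ≈ 75.96°
pole (1 + j200·0.005) = 1 + j1 → |·| ≈ 1.4142, ∠ ≈ 45.00°
|T| = 0.002 · 1 / (4.1231 · 1.4142) ≈ 0.000343
Gain = 20 log₁₀(0.000343) ≈ -69.29 dB
∠T = (0°) − (75.96° + 45.00°) = -120.96°

-69.3 dB, -121.0°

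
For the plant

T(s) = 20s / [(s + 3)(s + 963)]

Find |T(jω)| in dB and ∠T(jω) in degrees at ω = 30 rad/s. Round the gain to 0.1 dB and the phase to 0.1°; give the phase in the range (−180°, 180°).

-33.7 dB, 3.9°

At s = jω = j30:
zero at origin: s = j30 → |·| = 30, ∠ = 90.00°
pole (s+3): 3 + j30 → |·| = √(3²+30²) = √909 ≈ 30.15, ∠ = arctan(30/3) ≈ 84.29°
pole (s+963): 963 + j30 → |·| = √(963²+30²) = √928269 ≈ 963.47, ∠ = arctan(30/963) ≈ 1.78°
|T| = 20 · 30 / 29049 ≈ 0.020655
Gain = 20 log₁₀(0.020655) ≈ -33.70 dB
∠T = 90.00° − 86.07° = 3.93°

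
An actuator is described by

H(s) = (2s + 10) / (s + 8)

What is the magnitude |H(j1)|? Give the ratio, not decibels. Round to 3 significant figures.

Substitute s = j1:
Numerator: 2(j1) + 10 = 10 + j2
Denominator: (j1) + 8 = 8 + j1
|N| = √(10² + 2²) ≈ 10.198, ∠N ≈ 11.31°
|D| = √(8² + 1²) ≈ 8.0623, ∠D ≈ 7.13°
|H| = 10.198 / 8.0623 ≈ 1.2649

1.26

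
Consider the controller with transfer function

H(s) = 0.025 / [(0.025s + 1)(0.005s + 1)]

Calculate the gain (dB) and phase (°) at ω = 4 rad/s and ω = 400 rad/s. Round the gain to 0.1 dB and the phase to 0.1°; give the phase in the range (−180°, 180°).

ω = 4: -32.1 dB, -6.9°; ω = 400: -59.1 dB, -147.7°

At ω = 4 rad/s:
pole (1 + j4·0.025) = 1 + j0.1 → |·| ≈ 1.005, ∠ ≈ 5.71°
pole (1 + j4·0.005) = 1 + j0.02 → |·| ≈ 1.0002, ∠ ≈ 1.15°
|H| = 0.025 · 1 / (1.005 · 1.0002) ≈ 0.024871
Gain = 20 log₁₀(0.024871) ≈ -32.09 dB
∠H = (0°) − (5.71° + 1.15°) = -6.86°

At ω = 400 rad/s:
pole (1 + j400·0.025) = 1 + j10 → |·| ≈ 10.05, ∠ ≈ 84.29°
pole (1 + j400·0.005) = 1 + j2 → |·| ≈ 2.2361, ∠ ≈ 63.43°
|H| = 0.025 · 1 / (10.05 · 2.2361) ≈ 0.0011125
Gain = 20 log₁₀(0.0011125) ≈ -59.07 dB
∠H = (0°) − (84.29° + 63.43°) = -147.72°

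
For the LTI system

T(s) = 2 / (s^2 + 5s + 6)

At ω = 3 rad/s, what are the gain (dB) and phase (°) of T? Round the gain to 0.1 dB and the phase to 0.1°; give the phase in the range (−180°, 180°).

Substitute s = j3:
Numerator: 2 = 2 + j0
Denominator: (j3)^2 + 5(j3) + 6 = -3 + j15
|N| = √(2² + 0²) ≈ 2, ∠N ≈ 0.00°
|D| = √(3² + 15²) ≈ 15.297, ∠D ≈ 101.31°
|T| = 2 / 15.297 ≈ 0.13074
Gain = 20 log₁₀(0.13074) ≈ -17.67 dB
∠T = 0.00° − 101.31° = -101.31°

-17.7 dB, -101.3°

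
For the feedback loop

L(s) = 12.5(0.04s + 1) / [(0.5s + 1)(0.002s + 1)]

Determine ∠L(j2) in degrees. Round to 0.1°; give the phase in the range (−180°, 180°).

At ω = 2 rad/s:
zero (1 + j2·0.04) = 1 + j0.08 → |·| ≈ 1.0032, ∠ ≈ 4.57°
pole (1 + j2·0.5) = 1 + j1 → |·| ≈ 1.4142, ∠ ≈ 45.00°
pole (1 + j2·0.002) = 1 + j0.004 → |·| ≈ 1, ∠ ≈ 0.23°
∠L = (4.57°) − (45.00° + 0.23°) = -40.66°

-40.7°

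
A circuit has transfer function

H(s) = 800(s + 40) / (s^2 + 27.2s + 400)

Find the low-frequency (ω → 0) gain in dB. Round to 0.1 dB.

38.1 dB

H(0) = 800·40 / 400 = 80
20 log₁₀(80) ≈ 38.06 dB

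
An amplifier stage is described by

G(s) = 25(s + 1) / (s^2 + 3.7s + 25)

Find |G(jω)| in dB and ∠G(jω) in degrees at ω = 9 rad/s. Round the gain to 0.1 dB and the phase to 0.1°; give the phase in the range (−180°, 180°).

At s = jω = j9:
zero (s+1): 1 + j9 → |·| = √(1²+9²) = √82 ≈ 9.0554, ∠ = arctan(9/1) ≈ 83.66°
quadratic: (j9)² + 3.7·j9 + 25 = -56 + j33.3 → |·| ≈ 65.153, ∠ ≈ 149.26°
|G| = 25 · 9.0554 / 65.153 ≈ 3.4747
Gain = 20 log₁₀(3.4747) ≈ 10.82 dB
∠G = 83.66° − 149.26° = -65.60°

10.8 dB, -65.6°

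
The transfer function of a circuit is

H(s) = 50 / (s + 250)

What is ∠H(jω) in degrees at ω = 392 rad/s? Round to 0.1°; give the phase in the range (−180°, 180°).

-57.5°

At s = jω = j392:
pole (s+250): 250 + j392 → |·| = √(250²+392²) = √216164 ≈ 464.93, ∠ = arctan(392/250) ≈ 57.47°
∠H = 0.00° − 57.47° = -57.47°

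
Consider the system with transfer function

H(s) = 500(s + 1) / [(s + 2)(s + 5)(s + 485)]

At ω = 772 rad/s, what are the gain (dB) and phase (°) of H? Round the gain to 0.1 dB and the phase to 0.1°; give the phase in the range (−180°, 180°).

-63.0 dB, -147.4°

At s = jω = j772:
zero (s+1): 1 + j772 → |·| = √(1²+772²) = √595985 ≈ 772, ∠ = arctan(772/1) ≈ 89.93°
pole (s+2): 2 + j772 → |·| = √(2²+772²) = √595988 ≈ 772, ∠ = arctan(772/2) ≈ 89.85°
pole (s+5): 5 + j772 → |·| = √(5²+772²) = √596009 ≈ 772.02, ∠ = arctan(772/5) ≈ 89.63°
pole (s+485): 485 + j772 → |·| = √(485²+772²) = √831209 ≈ 911.71, ∠ = arctan(772/485) ≈ 57.86°
|H| = 500 · 772 / 5.4338e+08 ≈ 0.00071037
Gain = 20 log₁₀(0.00071037) ≈ -62.97 dB
∠H = 89.93° − 237.34° = -147.41°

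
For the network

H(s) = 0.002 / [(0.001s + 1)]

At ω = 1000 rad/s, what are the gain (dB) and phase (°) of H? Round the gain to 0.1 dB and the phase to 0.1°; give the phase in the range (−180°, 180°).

At ω = 1000 rad/s:
pole (1 + j1000·0.001) = 1 + j1 → |·| ≈ 1.4142, ∠ ≈ 45.00°
|H| = 0.002 · 1 / (1.4142) ≈ 0.0014142
Gain = 20 log₁₀(0.0014142) ≈ -56.99 dB
∠H = (0°) − (45.00°) = -45.00°

-57.0 dB, -45.0°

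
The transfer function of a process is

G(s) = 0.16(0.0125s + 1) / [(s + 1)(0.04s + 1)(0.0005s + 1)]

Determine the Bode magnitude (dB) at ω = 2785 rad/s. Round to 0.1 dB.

At ω = 2785 rad/s:
zero (1 + j2785·0.0125) = 1 + j34.8125 → |·| ≈ 34.827, ∠ ≈ 88.35°
pole (1 + j2785·1) = 1 + j2785 → |·| ≈ 2785, ∠ ≈ 89.98°
pole (1 + j2785·0.04) = 1 + j111.4 → |·| ≈ 111.4, ∠ ≈ 89.49°
pole (1 + j2785·0.0005) = 1 + j1.3925 → |·| ≈ 1.7144, ∠ ≈ 54.32°
|G| = 0.16 · 34.827 / (2785 · 111.4 · 1.7144) ≈ 1.0476e-05
Gain = 20 log₁₀(1.0476e-05) ≈ -99.60 dB

-99.6 dB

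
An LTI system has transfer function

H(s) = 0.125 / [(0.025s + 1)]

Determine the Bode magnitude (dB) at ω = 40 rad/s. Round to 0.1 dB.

At ω = 40 rad/s:
pole (1 + j40·0.025) = 1 + j1 → |·| ≈ 1.4142, ∠ ≈ 45.00°
|H| = 0.125 · 1 / (1.4142) ≈ 0.088389
Gain = 20 log₁₀(0.088389) ≈ -21.07 dB

-21.1 dB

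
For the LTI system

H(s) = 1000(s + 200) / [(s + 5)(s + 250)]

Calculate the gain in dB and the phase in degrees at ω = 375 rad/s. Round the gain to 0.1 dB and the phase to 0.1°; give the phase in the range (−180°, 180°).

8.0 dB, -83.6°

At s = jω = j375:
zero (s+200): 200 + j375 → |·| = √(200²+375²) = √180625 ≈ 425, ∠ = arctan(375/200) ≈ 61.93°
pole (s+5): 5 + j375 → |·| = √(5²+375²) = √140650 ≈ 375.03, ∠ = arctan(375/5) ≈ 89.24°
pole (s+250): 250 + j375 → |·| = √(250²+375²) = √203125 ≈ 450.69, ∠ = arctan(375/250) ≈ 56.31°
|H| = 1000 · 425 / 1.6902e+05 ≈ 2.5145
Gain = 20 log₁₀(2.5145) ≈ 8.01 dB
∠H = 61.93° − 145.55° = -83.62°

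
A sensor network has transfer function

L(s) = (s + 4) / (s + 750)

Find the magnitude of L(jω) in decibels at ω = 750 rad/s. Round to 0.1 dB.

-3.0 dB

At s = jω = j750:
zero (s+4): 4 + j750 → |·| = √(4²+750²) = √562516 ≈ 750.01, ∠ = arctan(750/4) ≈ 89.69°
pole (s+750): 750 + j750 → |·| = √(750²+750²) = √1125000 ≈ 1060.7, ∠ = arctan(750/750) ≈ 45.00°
|L| = 1 · 750.01 / 1060.7 ≈ 0.70709
Gain = 20 log₁₀(0.70709) ≈ -3.01 dB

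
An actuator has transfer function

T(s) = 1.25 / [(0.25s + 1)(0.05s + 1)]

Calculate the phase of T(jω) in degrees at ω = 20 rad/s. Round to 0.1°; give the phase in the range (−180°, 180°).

-123.7°

At ω = 20 rad/s:
pole (1 + j20·0.25) = 1 + j5 → |·| ≈ 5.099, ∠ ≈ 78.69°
pole (1 + j20·0.05) = 1 + j1 → |·| ≈ 1.4142, ∠ ≈ 45.00°
∠T = (0°) − (78.69° + 45.00°) = -123.69°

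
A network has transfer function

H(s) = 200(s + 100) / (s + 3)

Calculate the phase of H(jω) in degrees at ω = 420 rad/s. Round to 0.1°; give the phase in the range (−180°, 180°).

-13.0°

At s = jω = j420:
zero (s+100): 100 + j420 → |·| = √(100²+420²) = √186400 ≈ 431.74, ∠ = arctan(420/100) ≈ 76.61°
pole (s+3): 3 + j420 → |·| = √(3²+420²) = √176409 ≈ 420.01, ∠ = arctan(420/3) ≈ 89.59°
∠H = 76.61° − 89.59° = -12.98°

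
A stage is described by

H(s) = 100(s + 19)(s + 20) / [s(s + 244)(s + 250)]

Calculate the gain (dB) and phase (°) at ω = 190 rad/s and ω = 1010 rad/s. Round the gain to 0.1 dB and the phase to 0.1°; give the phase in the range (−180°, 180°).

At s = jω = j190:
zero (s+19): 19 + j190 → |·| = √(19²+190²) = √36461 ≈ 190.95, ∠ = arctan(190/19) ≈ 84.29°
zero (s+20): 20 + j190 → |·| = √(20²+190²) = √36500 ≈ 191.05, ∠ = arctan(190/20) ≈ 83.99°
pole (s+244): 244 + j190 → |·| = √(244²+190²) = √95636 ≈ 309.25, ∠ = arctan(190/244) ≈ 37.91°
pole (s+250): 250 + j190 → |·| = √(250²+190²) = √98600 ≈ 314.01, ∠ = arctan(190/250) ≈ 37.23°
pole at origin: |s| = 190, ∠ = 90.00° (in denominator)
|H| = 100 · 36481 / 1.845e+07 ≈ 0.19773
Gain = 20 log₁₀(0.19773) ≈ -14.08 dB
∠H = 168.28° − 165.14° = 3.14°

At s = jω = j1010:
zero (s+19): 19 + j1010 → |·| = √(19²+1010²) = √1020461 ≈ 1010.2, ∠ = arctan(1010/19) ≈ 88.92°
zero (s+20): 20 + j1010 → |·| = √(20²+1010²) = √1020500 ≈ 1010.2, ∠ = arctan(1010/20) ≈ 88.87°
pole (s+244): 244 + j1010 → |·| = √(244²+1010²) = √1079636 ≈ 1039.1, ∠ = arctan(1010/244) ≈ 76.42°
pole (s+250): 250 + j1010 → |·| = √(250²+1010²) = √1082600 ≈ 1040.5, ∠ = arctan(1010/250) ≈ 76.10°
pole at origin: |s| = 1010, ∠ = 90.00° (in denominator)
|H| = 100 · 1.0205e+06 / 1.092e+09 ≈ 0.093452
Gain = 20 log₁₀(0.093452) ≈ -20.59 dB
∠H = 177.79° − 242.52° = -64.73°

ω = 190: -14.1 dB, 3.1°; ω = 1010: -20.6 dB, -64.7°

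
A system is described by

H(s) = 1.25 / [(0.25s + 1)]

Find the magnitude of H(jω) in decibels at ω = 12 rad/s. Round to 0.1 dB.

-8.1 dB

At ω = 12 rad/s:
pole (1 + j12·0.25) = 1 + j3 → |·| ≈ 3.1623, ∠ ≈ 71.57°
|H| = 1.25 · 1 / (3.1623) ≈ 0.39528
Gain = 20 log₁₀(0.39528) ≈ -8.06 dB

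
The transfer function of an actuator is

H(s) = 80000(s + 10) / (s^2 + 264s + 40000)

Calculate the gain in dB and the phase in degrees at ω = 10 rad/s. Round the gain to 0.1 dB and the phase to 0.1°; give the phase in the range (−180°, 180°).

29.0 dB, 41.2°

At s = jω = j10:
zero (s+10): 10 + j10 → |·| = √(10²+10²) = √200 ≈ 14.142, ∠ = arctan(10/10) ≈ 45.00°
quadratic: (j10)² + 264·j10 + 40000 = 39900 + j2640 → |·| ≈ 39987, ∠ ≈ 3.79°
|H| = 80000 · 14.142 / 39987 ≈ 28.293
Gain = 20 log₁₀(28.293) ≈ 29.03 dB
∠H = 45.00° − 3.79° = 41.21°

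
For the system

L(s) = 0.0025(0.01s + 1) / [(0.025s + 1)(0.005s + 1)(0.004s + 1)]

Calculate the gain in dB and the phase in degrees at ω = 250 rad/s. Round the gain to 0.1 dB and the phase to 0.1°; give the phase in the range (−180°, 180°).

-66.6 dB, -109.1°

At ω = 250 rad/s:
zero (1 + j250·0.01) = 1 + j2.5 → |·| ≈ 2.6926, ∠ ≈ 68.20°
pole (1 + j250·0.025) = 1 + j6.25 → |·| ≈ 6.3295, ∠ ≈ 80.91°
pole (1 + j250·0.005) = 1 + j1.25 → |·| ≈ 1.6008, ∠ ≈ 51.34°
pole (1 + j250·0.004) = 1 + j1 → |·| ≈ 1.4142, ∠ ≈ 45.00°
|L| = 0.0025 · 2.6926 / (6.3295 · 1.6008 · 1.4142) ≈ 0.00046978
Gain = 20 log₁₀(0.00046978) ≈ -66.56 dB
∠L = (68.20°) − (80.91° + 51.34° + 45.00°) = -109.05°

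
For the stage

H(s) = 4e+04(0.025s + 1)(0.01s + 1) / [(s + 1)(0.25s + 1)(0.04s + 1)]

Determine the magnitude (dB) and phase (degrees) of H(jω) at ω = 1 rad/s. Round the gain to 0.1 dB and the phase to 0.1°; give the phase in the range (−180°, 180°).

88.8 dB, -59.3°

At ω = 1 rad/s:
zero (1 + j1·0.025) = 1 + j0.025 → |·| ≈ 1.0003, ∠ ≈ 1.43°
zero (1 + j1·0.01) = 1 + j0.01 → |·| ≈ 1, ∠ ≈ 0.57°
pole (1 + j1·1) = 1 + j1 → |·| ≈ 1.4142, ∠ ≈ 45.00°
pole (1 + j1·0.25) = 1 + j0.25 → |·| ≈ 1.0308, ∠ ≈ 14.04°
pole (1 + j1·0.04) = 1 + j0.04 → |·| ≈ 1.0008, ∠ ≈ 2.29°
|H| = 4e+04 · 1.0003 · 1 / (1.4142 · 1.0308 · 1.0008) ≈ 27426
Gain = 20 log₁₀(27426) ≈ 88.76 dB
∠H = (1.43° + 0.57°) − (45.00° + 14.04° + 2.29°) = -59.33°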